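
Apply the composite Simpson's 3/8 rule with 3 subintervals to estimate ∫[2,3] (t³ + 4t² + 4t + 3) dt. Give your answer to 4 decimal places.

h = (3 − 2)/3 = 0.333333.
Nodes t₀,…,t₃ = 2, 2.333333, 2.666667, 3.
f(t) = t³ + 4t² + 4t + 3: f₀=35, f₁=46.814815, f₂=61.074074, f₃=78.
(3h/8)·[f₀ + 3f₁ + 3f₂ + f₃] = 0.125·(436.666667) = 54.5833.

54.5833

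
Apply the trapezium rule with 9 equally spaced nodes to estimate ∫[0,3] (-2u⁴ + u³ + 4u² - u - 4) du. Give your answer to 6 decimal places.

h = (3 − 0)/8 = 0.375.
Nodes u₀,…,u₈ = 0, 0.375, 0.75, 1.125, 1.5, 1.875, 2.25, 2.625, 3.
f(u) = -2u⁴ + u³ + 4u² - u - 4: f₀=-4, f₁=-3.79931640625, f₂=-2.7109375, f₃=-1.84228515625, f₄=-3.25, f₅=-9.93994140625, f₆=-25.8671875, f₇=-55.93603515625, f₈=-106.
(h/2)·[f₀ + 2f₁ + 2f₂ + 2f₃ + 2f₄ + 2f₅ + 2f₆ + 2f₇ + f₈] = 0.1875·(-316.69140625) = -59.379639.

-59.379639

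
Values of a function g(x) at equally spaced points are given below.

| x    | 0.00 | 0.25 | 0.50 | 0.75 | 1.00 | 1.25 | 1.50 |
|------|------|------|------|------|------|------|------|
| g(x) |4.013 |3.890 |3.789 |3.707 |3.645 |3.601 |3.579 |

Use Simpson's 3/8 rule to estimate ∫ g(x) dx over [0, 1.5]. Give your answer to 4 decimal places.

5.6045

h = 0.25, n = 6.
(3h/8)·[y₀ + 3y₁ + 3y₂ + 2y₃ + 3y₄ + 3y₅ + y₆] = 0.09375·(59.781) = 5.6045.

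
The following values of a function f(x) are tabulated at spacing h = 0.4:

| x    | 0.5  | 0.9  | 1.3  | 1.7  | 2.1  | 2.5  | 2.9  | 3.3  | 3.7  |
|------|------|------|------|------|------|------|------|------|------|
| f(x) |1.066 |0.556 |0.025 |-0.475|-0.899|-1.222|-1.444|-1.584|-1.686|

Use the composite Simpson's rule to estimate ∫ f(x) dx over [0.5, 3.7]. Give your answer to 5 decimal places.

h = 0.4, n = 8.
(h/3)·[y₀ + 4y₁ + 2y₂ + 4y₃ + 2y₄ + 4y₅ + 2y₆ + 4y₇ + y₈] = 0.133333·(-16.156) = -2.15413.

-2.15413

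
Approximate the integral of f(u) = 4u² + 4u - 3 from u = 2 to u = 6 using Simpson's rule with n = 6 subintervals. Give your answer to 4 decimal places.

h = (6 − 2)/6 = 0.666667.
Nodes u₀,…,u₆ = 2, 2.666667, 3.333333, 4, 4.666667, 5.333333, 6.
f(u) = 4u² + 4u - 3: f₀=21, f₁=36.111111, f₂=54.777778, f₃=77, f₄=102.777778, f₅=132.111111, f₆=165.
(h/3)·[f₀ + 4f₁ + 2f₂ + 4f₃ + 2f₄ + 4f₅ + f₆] = 0.222222·(1482) = 329.3333.

329.3333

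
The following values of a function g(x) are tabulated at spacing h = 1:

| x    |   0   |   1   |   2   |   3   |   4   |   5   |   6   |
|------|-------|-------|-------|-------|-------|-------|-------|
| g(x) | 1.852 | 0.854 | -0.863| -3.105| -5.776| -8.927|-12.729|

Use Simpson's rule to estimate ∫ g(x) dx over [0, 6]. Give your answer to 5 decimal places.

h = 1, n = 6.
(h/3)·[y₀ + 4y₁ + 2y₂ + 4y₃ + 2y₄ + 4y₅ + y₆] = 0.333333·(-68.867) = -22.95567.

-22.95567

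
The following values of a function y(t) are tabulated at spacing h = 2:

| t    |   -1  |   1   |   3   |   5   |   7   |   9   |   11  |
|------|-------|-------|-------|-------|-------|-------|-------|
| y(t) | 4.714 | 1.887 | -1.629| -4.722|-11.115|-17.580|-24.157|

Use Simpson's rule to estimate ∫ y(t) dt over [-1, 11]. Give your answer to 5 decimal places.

-84.39400

h = 2, n = 6.
(h/3)·[y₀ + 4y₁ + 2y₂ + 4y₃ + 2y₄ + 4y₅ + y₆] = 0.666667·(-126.591) = -84.39400.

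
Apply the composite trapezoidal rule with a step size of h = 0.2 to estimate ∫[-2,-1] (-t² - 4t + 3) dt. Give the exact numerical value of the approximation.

h = (-1 − (-2))/5 = 0.2.
Nodes t₀,…,t₅ = -2, -1.8, -1.6, -1.4, -1.2, -1.
f(t) = -t² - 4t + 3: f₀=7, f₁=6.96, f₂=6.84, f₃=6.64, f₄=6.36, f₅=6.
(h/2)·[f₀ + 2f₁ + 2f₂ + 2f₃ + 2f₄ + f₅] = 0.1·(66.6) = 6.66.

6.66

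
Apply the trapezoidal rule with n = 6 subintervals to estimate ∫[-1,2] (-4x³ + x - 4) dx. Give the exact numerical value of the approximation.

-26.25

h = (2 − (-1))/6 = 0.5.
Nodes x₀,…,x₆ = -1, -0.5, 0, 0.5, 1, 1.5, 2.
f(x) = -4x³ + x - 4: f₀=-1, f₁=-4, f₂=-4, f₃=-4, f₄=-7, f₅=-16, f₆=-34.
(h/2)·[f₀ + 2f₁ + 2f₂ + 2f₃ + 2f₄ + 2f₅ + f₆] = 0.25·(-105) = -26.25.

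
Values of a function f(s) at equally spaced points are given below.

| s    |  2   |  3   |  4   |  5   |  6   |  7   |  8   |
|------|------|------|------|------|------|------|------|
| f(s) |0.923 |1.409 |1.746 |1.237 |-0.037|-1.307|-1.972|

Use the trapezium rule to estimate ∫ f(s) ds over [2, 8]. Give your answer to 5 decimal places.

h = 1, n = 6.
(h/2)·[y₀ + 2y₁ + 2y₂ + 2y₃ + 2y₄ + 2y₅ + y₆] = 0.5·(5.047) = 2.52350.

2.52350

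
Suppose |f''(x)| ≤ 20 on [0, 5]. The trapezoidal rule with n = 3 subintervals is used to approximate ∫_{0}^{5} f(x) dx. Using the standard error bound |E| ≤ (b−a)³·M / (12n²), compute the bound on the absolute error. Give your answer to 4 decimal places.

23.1481

|E| ≤ (5)³·20 / (12·3²) = 2500/108 = 23.1481.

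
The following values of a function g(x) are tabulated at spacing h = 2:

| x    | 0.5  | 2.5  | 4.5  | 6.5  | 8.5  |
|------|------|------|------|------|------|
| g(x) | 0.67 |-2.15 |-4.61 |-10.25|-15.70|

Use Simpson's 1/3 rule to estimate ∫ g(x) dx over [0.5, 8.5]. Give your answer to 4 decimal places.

-49.2333

h = 2, n = 4.
(h/3)·[y₀ + 4y₁ + 2y₂ + 4y₃ + y₄] = 0.666667·(-73.85) = -49.2333.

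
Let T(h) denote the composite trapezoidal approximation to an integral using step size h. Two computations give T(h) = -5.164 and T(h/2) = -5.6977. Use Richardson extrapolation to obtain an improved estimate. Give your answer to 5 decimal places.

-5.87560

R = (4·T(h/2) − T(h)) / 3 = (4·(-5.6977) − (-5.164))/3 = (-17.6268)/3 = -5.87560.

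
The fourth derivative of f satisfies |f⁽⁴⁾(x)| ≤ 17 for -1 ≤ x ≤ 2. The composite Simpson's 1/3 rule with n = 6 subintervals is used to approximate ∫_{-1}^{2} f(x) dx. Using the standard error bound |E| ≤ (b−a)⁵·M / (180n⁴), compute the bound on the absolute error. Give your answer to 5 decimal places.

0.01771

|E| ≤ (3)⁵·17 / (180·6⁴) = 4131/233280 = 0.01771.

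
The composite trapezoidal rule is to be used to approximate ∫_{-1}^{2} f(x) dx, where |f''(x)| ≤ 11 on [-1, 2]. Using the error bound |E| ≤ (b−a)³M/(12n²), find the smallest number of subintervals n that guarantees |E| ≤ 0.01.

Need 297/(12n²) ≤ 0.01.
n² ≥ 297/(12·0.01) = 2475 ⇒ n ≥ 49.7494, so the smallest n is 50.

50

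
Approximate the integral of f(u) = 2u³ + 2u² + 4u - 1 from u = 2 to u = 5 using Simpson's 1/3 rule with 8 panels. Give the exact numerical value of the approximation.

421.5

h = (5 − 2)/8 = 0.375.
Nodes u₀,…,u₈ = 2, 2.375, 2.75, 3.125, 3.5, 3.875, 4.25, 4.625, 5.
f(u) = 2u³ + 2u² + 4u - 1: f₀=31, f₁=46.57421875, f₂=66.71875, f₃=92.06640625, f₄=123.25, f₅=160.90234375, f₆=205.65625, f₇=258.14453125, f₈=319.
(h/3)·[f₀ + 4f₁ + 2f₂ + 4f₃ + 2f₄ + 4f₅ + 2f₆ + 4f₇ + f₈] = 0.125·(3372) = 421.5.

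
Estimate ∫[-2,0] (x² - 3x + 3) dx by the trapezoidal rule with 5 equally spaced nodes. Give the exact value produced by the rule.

14.75

h = (0 − (-2))/4 = 0.5.
Nodes x₀,…,x₄ = -2, -1.5, -1, -0.5, 0.
f(x) = x² - 3x + 3: f₀=13, f₁=9.75, f₂=7, f₃=4.75, f₄=3.
(h/2)·[f₀ + 2f₁ + 2f₂ + 2f₃ + f₄] = 0.25·(59) = 14.75.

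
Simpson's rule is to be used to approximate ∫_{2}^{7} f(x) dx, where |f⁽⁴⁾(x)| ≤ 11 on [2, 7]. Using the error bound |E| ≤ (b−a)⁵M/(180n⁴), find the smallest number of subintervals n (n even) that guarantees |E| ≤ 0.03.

10

Need 34375/(180n⁴) ≤ 0.03.
n⁴ ≥ 34375/(180·0.03) = 6365.74 ⇒ n ≥ 8.9323, so the smallest even n is 10. (n must be even for Simpson's rule.)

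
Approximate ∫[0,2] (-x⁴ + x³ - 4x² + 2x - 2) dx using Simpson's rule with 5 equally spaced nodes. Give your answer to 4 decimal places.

h = (2 − 0)/4 = 0.5.
Nodes x₀,…,x₄ = 0, 0.5, 1, 1.5, 2.
f(x) = -x⁴ + x³ - 4x² + 2x - 2: f₀=-2, f₁=-1.9375, f₂=-4, f₃=-9.6875, f₄=-22.
(h/3)·[f₀ + 4f₁ + 2f₂ + 4f₃ + f₄] = 0.166667·(-78.5) = -13.0833.

-13.0833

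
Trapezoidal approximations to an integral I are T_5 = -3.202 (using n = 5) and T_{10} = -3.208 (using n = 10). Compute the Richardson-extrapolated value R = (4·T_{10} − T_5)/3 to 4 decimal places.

-3.2100

R = (4·T_{10} − T_5) / 3 = (4·(-3.208) − (-3.202))/3 = (-9.630)/3 = -3.2100.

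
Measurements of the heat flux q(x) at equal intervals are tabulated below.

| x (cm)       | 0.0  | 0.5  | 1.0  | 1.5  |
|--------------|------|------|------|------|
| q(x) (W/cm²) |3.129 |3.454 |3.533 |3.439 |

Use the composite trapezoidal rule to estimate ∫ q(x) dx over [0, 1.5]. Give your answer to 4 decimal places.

5.1355

h = 0.5, n = 3.
(h/2)·[y₀ + 2y₁ + 2y₂ + y₃] = 0.25·(20.542) = 5.1355.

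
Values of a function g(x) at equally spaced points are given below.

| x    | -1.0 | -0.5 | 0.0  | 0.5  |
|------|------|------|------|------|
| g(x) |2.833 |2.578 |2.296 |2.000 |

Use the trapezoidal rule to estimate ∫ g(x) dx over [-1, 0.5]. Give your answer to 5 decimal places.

h = 0.5, n = 3.
(h/2)·[y₀ + 2y₁ + 2y₂ + y₃] = 0.25·(14.581) = 3.64525.

3.64525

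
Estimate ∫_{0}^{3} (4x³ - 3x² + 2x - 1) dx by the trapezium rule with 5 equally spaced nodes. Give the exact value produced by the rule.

h = (3 − 0)/4 = 0.75.
Nodes x₀,…,x₄ = 0, 0.75, 1.5, 2.25, 3.
f(x) = 4x³ - 3x² + 2x - 1: f₀=-1, f₁=0.5, f₂=8.75, f₃=33.875, f₄=86.
(h/2)·[f₀ + 2f₁ + 2f₂ + 2f₃ + f₄] = 0.375·(171.25) = 64.21875.

64.21875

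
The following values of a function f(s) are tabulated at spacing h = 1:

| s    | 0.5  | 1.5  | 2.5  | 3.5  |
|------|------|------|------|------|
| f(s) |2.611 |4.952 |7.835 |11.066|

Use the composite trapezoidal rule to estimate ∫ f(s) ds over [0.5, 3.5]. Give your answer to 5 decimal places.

h = 1, n = 3.
(h/2)·[y₀ + 2y₁ + 2y₂ + y₃] = 0.5·(39.251) = 19.62550.

19.62550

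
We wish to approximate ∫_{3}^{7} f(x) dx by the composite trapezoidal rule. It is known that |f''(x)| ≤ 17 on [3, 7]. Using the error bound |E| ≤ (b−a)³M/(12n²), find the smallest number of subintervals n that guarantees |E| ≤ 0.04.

48

Need 1088/(12n²) ≤ 0.04.
n² ≥ 1088/(12·0.04) = 2266.67 ⇒ n ≥ 47.6095, so the smallest n is 48.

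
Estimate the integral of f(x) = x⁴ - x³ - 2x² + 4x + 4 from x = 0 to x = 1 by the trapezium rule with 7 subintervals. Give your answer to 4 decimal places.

5.2782

h = (1 − 0)/7 = 0.142857.
Nodes x₀,…,x₇ = 0, 0.142857, 0.285714, 0.428571, 0.571429, 0.714286, 0.857143, 1.
f(x) = x⁴ - x³ - 2x² + 4x + 4: f₀=4, f₁=4.528113, f₂=4.962932, f₃=5.301958, f₄=5.552686, f₅=5.732611, f₆=5.869221, f₇=6.
(h/2)·[f₀ + 2f₁ + 2f₂ + 2f₃ + 2f₄ + 2f₅ + 2f₆ + f₇] = 0.071429·(73.895044) = 5.2782.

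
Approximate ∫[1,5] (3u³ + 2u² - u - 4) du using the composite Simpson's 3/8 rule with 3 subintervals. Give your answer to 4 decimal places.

h = (5 − 1)/3 = 1.333333.
Nodes u₀,…,u₃ = 1, 2.333333, 3.666667, 5.
f(u) = 3u³ + 2u² - u - 4: f₀=0, f₁=42.666667, f₂=167.111111, f₃=416.
(3h/8)·[f₀ + 3f₁ + 3f₂ + f₃] = 0.5·(1045.333333) = 522.6667.

522.6667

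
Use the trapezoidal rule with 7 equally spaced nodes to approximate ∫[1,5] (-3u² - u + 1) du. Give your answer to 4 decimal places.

h = (5 − 1)/6 = 0.666667.
Nodes u₀,…,u₆ = 1, 1.666667, 2.333333, 3, 3.666667, 4.333333, 5.
f(u) = -3u² - u + 1: f₀=-3, f₁=-9, f₂=-17.666667, f₃=-29, f₄=-43, f₅=-59.666667, f₆=-79.
(h/2)·[f₀ + 2f₁ + 2f₂ + 2f₃ + 2f₄ + 2f₅ + f₆] = 0.333333·(-398.666667) = -132.8889.

-132.8889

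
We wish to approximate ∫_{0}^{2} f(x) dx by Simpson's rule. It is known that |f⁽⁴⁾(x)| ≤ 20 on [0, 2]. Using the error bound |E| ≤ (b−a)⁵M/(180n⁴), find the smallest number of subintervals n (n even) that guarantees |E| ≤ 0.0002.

Need 640/(180n⁴) ≤ 0.0002.
n⁴ ≥ 640/(180·0.0002) = 17777.8 ⇒ n ≥ 11.5470, so the smallest even n is 12. (n must be even for Simpson's rule.)

12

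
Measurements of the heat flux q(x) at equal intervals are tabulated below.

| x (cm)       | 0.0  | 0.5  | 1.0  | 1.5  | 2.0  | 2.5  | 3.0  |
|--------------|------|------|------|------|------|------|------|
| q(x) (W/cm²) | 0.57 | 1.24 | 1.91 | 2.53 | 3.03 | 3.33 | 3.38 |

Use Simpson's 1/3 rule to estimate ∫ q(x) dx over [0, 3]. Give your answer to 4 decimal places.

7.0383

h = 0.5, n = 6.
(h/3)·[y₀ + 4y₁ + 2y₂ + 4y₃ + 2y₄ + 4y₅ + y₆] = 0.166667·(42.23) = 7.0383.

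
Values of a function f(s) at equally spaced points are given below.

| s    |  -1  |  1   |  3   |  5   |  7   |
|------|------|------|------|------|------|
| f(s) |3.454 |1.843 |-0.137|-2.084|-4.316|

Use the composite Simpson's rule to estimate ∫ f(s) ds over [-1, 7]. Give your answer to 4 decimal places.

h = 2, n = 4.
(h/3)·[y₀ + 4y₁ + 2y₂ + 4y₃ + y₄] = 0.666667·(-2.100) = -1.4000.

-1.4000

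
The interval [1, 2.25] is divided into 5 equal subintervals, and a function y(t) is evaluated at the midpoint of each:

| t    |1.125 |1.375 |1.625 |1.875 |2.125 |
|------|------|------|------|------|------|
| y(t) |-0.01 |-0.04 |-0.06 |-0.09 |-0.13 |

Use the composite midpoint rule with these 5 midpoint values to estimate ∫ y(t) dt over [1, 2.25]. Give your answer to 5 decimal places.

h = 0.25, n = 5.
h·[y(m₁) + y(m₂) + y(m₃) + y(m₄) + y(m₅)] = 0.25·(-0.33) = -0.08250.

-0.08250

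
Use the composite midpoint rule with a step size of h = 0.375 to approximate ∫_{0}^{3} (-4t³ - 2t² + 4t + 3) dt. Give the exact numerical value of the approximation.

-71.296875

h = (3 − 0)/8 = 0.375.
Midpoints m₁,…,m₈ = 0.1875, 0.5625, 0.9375, 1.3125, 1.6875, 2.0625, 2.4375, 2.8125.
f(m₁)=3.6533203125, f(m₂)=3.9052734375, f(m₃)=1.6962890625, f(m₄)=-4.2392578125, f(m₅)=-15.1669921875, f(m₆)=-32.3525390625, f(m₇)=-57.0615234375, f(m₈)=-90.5595703125.
h·[f(m₁) + f(m₂) + f(m₃) + f(m₄) + f(m₅) + f(m₆) + f(m₇) + f(m₈)] = 0.375·(-190.125) = -71.296875.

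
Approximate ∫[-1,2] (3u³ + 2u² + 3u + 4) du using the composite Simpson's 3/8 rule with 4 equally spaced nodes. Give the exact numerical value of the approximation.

33.75

h = (2 − (-1))/3 = 1.
Nodes u₀,…,u₃ = -1, 0, 1, 2.
f(u) = 3u³ + 2u² + 3u + 4: f₀=0, f₁=4, f₂=12, f₃=42.
(3h/8)·[f₀ + 3f₁ + 3f₂ + f₃] = 0.375·(90) = 33.75.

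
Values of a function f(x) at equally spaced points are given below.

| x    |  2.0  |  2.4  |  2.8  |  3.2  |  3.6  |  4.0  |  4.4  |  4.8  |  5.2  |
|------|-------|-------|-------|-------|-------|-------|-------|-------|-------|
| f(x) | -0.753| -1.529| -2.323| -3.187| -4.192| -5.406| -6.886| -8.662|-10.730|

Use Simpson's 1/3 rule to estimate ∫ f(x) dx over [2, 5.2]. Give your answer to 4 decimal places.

-15.1228

h = 0.4, n = 8.
(h/3)·[y₀ + 4y₁ + 2y₂ + 4y₃ + 2y₄ + 4y₅ + 2y₆ + 4y₇ + y₈] = 0.133333·(-113.421) = -15.1228.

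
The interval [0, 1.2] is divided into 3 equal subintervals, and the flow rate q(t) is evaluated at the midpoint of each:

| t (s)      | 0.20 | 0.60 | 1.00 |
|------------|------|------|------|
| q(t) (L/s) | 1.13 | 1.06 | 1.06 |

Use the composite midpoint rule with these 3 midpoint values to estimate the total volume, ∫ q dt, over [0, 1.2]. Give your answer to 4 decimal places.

1.3000

h = 0.4, n = 3.
h·[y(m₁) + y(m₂) + y(m₃)] = 0.4·(3.25) = 1.3000.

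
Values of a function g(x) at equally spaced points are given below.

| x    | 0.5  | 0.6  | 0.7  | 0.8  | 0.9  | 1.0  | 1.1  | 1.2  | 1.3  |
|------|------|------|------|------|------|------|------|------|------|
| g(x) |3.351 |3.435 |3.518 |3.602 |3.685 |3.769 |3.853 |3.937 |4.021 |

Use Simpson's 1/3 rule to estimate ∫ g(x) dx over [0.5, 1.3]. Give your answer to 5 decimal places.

2.94853

h = 0.1, n = 8.
(h/3)·[y₀ + 4y₁ + 2y₂ + 4y₃ + 2y₄ + 4y₅ + 2y₆ + 4y₇ + y₈] = 0.033333·(88.456) = 2.94853.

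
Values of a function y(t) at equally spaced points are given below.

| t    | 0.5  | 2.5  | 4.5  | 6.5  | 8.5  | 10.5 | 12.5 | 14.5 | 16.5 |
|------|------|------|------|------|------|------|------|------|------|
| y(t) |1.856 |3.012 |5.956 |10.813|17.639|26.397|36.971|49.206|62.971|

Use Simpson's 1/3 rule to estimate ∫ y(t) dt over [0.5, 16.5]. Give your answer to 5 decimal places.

h = 2, n = 8.
(h/3)·[y₀ + 4y₁ + 2y₂ + 4y₃ + 2y₄ + 4y₅ + 2y₆ + 4y₇ + y₈] = 0.666667·(543.671) = 362.44733.

362.44733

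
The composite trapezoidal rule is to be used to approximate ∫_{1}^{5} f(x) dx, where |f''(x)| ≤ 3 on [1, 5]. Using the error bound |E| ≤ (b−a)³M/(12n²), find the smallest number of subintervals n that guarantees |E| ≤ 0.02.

Need 192/(12n²) ≤ 0.02.
n² ≥ 192/(12·0.02) = 800 ⇒ n ≥ 28.2843, so the smallest n is 29.

29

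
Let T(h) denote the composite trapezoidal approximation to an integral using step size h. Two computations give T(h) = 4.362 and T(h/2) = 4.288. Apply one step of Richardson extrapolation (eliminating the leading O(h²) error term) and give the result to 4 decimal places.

R = (4·T(h/2) − T(h)) / 3 = (4·4.288 − 4.362)/3 = (12.790)/3 = 4.2633.

4.2633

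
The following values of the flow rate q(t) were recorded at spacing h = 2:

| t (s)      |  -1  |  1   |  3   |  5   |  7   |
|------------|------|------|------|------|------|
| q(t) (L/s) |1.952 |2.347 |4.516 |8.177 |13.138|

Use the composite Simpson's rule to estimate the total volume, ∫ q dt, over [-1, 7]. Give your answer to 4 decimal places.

44.1453

h = 2, n = 4.
(h/3)·[y₀ + 4y₁ + 2y₂ + 4y₃ + y₄] = 0.666667·(66.218) = 44.1453.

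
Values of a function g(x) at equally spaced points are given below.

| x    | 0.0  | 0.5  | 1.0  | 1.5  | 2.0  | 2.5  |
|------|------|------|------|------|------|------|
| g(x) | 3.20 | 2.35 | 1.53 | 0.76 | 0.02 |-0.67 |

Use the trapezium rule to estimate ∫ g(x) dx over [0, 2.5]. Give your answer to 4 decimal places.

h = 0.5, n = 5.
(h/2)·[y₀ + 2y₁ + 2y₂ + 2y₃ + 2y₄ + y₅] = 0.25·(11.85) = 2.9625.

2.9625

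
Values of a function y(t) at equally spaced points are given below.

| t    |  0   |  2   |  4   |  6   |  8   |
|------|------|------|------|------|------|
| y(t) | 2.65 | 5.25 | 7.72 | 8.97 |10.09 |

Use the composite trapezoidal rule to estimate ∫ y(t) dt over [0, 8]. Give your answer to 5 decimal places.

h = 2, n = 4.
(h/2)·[y₀ + 2y₁ + 2y₂ + 2y₃ + y₄] = 1·(56.62) = 56.62000.

56.62000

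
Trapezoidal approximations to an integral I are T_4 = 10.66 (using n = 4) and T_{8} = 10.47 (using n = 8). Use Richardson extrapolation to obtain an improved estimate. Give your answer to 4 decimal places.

R = (4·T_{8} − T_4) / 3 = (4·10.47 − 10.66)/3 = (31.22)/3 = 10.4067.

10.4067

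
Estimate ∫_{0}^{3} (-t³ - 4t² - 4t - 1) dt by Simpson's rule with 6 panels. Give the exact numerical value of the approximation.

h = (3 − 0)/6 = 0.5.
Nodes t₀,…,t₆ = 0, 0.5, 1, 1.5, 2, 2.5, 3.
f(t) = -t³ - 4t² - 4t - 1: f₀=-1, f₁=-4.125, f₂=-10, f₃=-19.375, f₄=-33, f₅=-51.625, f₆=-76.
(h/3)·[f₀ + 4f₁ + 2f₂ + 4f₃ + 2f₄ + 4f₅ + f₆] = 0.166667·(-463.5) = -77.25.

-77.25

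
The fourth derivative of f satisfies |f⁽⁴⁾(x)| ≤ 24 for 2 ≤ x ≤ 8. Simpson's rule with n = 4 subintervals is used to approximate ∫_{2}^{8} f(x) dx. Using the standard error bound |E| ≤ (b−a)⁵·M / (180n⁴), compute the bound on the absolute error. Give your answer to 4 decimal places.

|E| ≤ (6)⁵·24 / (180·4⁴) = 186624/46080 = 4.0500.

4.0500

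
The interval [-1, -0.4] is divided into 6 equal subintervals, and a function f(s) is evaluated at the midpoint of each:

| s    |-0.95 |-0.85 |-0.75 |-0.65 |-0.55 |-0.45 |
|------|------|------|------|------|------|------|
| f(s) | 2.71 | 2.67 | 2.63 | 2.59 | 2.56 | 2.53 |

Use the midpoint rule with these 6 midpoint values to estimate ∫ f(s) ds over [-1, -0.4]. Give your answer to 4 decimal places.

h = 0.1, n = 6.
h·[y(m₁) + y(m₂) + y(m₃) + y(m₄) + y(m₅) + y(m₆)] = 0.1·(15.69) = 1.5690.

1.5690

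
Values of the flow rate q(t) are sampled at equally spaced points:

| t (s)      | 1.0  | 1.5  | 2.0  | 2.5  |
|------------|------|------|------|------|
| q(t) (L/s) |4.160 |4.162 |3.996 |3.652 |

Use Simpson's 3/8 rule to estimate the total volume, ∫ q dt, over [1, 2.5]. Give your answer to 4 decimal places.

h = 0.5, n = 3.
(3h/8)·[y₀ + 3y₁ + 3y₂ + y₃] = 0.1875·(32.286) = 6.0536.

6.0536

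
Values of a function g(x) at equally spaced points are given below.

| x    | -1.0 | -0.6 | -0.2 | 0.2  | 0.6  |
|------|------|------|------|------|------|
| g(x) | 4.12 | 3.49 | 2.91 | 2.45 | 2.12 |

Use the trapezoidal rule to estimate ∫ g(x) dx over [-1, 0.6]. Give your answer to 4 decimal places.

h = 0.4, n = 4.
(h/2)·[y₀ + 2y₁ + 2y₂ + 2y₃ + y₄] = 0.2·(23.94) = 4.7880.

4.7880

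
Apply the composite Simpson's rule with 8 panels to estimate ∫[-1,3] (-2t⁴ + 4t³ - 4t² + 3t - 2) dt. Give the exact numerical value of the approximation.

h = (3 − (-1))/8 = 0.5.
Nodes t₀,…,t₈ = -1, -0.5, 0, 0.5, 1, 1.5, 2, 2.5, 3.
f(t) = -2t⁴ + 4t³ - 4t² + 3t - 2: f₀=-15, f₁=-5.125, f₂=-2, f₃=-1.125, f₄=-1, f₅=-3.125, f₆=-12, f₇=-35.125, f₈=-83.
(h/3)·[f₀ + 4f₁ + 2f₂ + 4f₃ + 2f₄ + 4f₅ + 2f₆ + 4f₇ + f₈] = 0.166667·(-306) = -51.

-51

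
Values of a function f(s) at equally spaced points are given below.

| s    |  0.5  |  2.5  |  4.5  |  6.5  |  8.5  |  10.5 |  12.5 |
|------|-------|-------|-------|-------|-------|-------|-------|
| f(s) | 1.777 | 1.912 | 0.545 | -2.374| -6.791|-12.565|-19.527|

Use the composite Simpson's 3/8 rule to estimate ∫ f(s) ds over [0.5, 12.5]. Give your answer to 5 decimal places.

-54.89625

h = 2, n = 6.
(3h/8)·[y₀ + 3y₁ + 3y₂ + 2y₃ + 3y₄ + 3y₅ + y₆] = 0.75·(-73.195) = -54.89625.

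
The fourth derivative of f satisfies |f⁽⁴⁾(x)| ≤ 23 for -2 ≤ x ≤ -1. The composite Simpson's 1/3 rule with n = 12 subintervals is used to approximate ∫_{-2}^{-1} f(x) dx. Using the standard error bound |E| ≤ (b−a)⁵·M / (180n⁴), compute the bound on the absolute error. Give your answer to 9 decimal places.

0.000006162

|E| ≤ (1)⁵·23 / (180·12⁴) = 23/3732480 = 0.000006162.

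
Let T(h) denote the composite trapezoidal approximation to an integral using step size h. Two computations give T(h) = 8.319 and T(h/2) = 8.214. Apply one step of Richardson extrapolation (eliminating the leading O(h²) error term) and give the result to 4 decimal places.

R = (4·T(h/2) − T(h)) / 3 = (4·8.214 − 8.319)/3 = (24.537)/3 = 8.1790.

8.1790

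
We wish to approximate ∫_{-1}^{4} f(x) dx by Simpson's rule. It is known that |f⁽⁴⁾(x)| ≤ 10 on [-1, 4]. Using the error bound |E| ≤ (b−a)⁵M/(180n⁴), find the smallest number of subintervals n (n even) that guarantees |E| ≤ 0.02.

10

Need 31250/(180n⁴) ≤ 0.02.
n⁴ ≥ 31250/(180·0.02) = 8680.56 ⇒ n ≥ 9.6524, so the smallest even n is 10. (n must be even for Simpson's rule.)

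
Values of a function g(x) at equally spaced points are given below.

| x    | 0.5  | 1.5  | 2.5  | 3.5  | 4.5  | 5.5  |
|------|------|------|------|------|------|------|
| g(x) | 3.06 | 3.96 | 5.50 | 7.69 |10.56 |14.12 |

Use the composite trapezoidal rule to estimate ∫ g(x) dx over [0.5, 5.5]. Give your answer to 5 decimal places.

36.30000

h = 1, n = 5.
(h/2)·[y₀ + 2y₁ + 2y₂ + 2y₃ + 2y₄ + y₅] = 0.5·(72.60) = 36.30000.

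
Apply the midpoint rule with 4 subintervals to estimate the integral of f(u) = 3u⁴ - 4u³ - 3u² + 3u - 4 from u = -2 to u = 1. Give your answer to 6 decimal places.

6.429932

h = (1 − (-2))/4 = 0.75.
Midpoints m₁,…,m₄ = -1.625, -0.875, -0.125, 0.625.
f(m₁)=21.285888671875, f(m₂)=-4.483642578125, f(m₃)=-4.413330078125, f(m₄)=-3.815673828125.
h·[f(m₁) + f(m₂) + f(m₃) + f(m₄)] = 0.75·(8.5732421875) = 6.429932.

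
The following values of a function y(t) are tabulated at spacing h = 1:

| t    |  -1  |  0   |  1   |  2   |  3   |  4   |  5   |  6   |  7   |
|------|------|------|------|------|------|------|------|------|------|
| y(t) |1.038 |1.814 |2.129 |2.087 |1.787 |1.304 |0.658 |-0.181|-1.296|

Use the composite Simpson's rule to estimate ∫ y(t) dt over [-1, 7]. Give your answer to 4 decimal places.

h = 1, n = 8.
(h/3)·[y₀ + 4y₁ + 2y₂ + 4y₃ + 2y₄ + 4y₅ + 2y₆ + 4y₇ + y₈] = 0.333333·(28.986) = 9.6620.

9.6620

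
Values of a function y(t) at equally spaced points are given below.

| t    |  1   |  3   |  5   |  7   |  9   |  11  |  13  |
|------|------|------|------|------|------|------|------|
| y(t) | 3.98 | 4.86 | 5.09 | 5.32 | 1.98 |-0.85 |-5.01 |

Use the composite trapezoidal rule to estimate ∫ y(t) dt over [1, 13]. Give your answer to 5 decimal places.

h = 2, n = 6.
(h/2)·[y₀ + 2y₁ + 2y₂ + 2y₃ + 2y₄ + 2y₅ + y₆] = 1·(31.77) = 31.77000.

31.77000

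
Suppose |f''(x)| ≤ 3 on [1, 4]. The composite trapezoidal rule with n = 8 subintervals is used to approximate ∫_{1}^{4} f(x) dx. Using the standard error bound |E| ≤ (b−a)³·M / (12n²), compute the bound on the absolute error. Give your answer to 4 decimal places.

|E| ≤ (3)³·3 / (12·8²) = 81/768 = 0.1055.

0.1055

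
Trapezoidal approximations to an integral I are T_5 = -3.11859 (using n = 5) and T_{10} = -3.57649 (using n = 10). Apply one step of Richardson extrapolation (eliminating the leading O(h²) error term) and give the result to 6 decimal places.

R = (4·T_{10} − T_5) / 3 = (4·(-3.57649) − (-3.11859))/3 = (-11.18737)/3 = -3.729123.

-3.729123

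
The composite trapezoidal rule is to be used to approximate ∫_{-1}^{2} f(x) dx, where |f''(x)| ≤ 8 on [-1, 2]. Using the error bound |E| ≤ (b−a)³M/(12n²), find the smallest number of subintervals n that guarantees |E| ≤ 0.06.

18

Need 216/(12n²) ≤ 0.06.
n² ≥ 216/(12·0.06) = 300 ⇒ n ≥ 17.3205, so the smallest n is 18.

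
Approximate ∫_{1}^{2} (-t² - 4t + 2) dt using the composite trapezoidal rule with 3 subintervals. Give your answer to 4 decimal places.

h = (2 − 1)/3 = 0.333333.
Nodes t₀,…,t₃ = 1, 1.333333, 1.666667, 2.
f(t) = -t² - 4t + 2: f₀=-3, f₁=-5.111111, f₂=-7.444444, f₃=-10.
(h/2)·[f₀ + 2f₁ + 2f₂ + f₃] = 0.166667·(-38.111111) = -6.3519.

-6.3519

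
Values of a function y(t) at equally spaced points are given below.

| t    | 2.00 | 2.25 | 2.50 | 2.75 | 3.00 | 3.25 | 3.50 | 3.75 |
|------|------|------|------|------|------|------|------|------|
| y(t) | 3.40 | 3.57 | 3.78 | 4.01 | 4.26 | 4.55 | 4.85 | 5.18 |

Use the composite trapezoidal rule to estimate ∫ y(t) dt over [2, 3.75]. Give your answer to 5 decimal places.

h = 0.25, n = 7.
(h/2)·[y₀ + 2y₁ + 2y₂ + 2y₃ + 2y₄ + 2y₅ + 2y₆ + y₇] = 0.125·(58.62) = 7.32750.

7.32750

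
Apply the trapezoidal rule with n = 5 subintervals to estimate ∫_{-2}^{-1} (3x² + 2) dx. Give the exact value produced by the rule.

h = (-1 − (-2))/5 = 0.2.
Nodes x₀,…,x₅ = -2, -1.8, -1.6, -1.4, -1.2, -1.
f(x) = 3x² + 2: f₀=14, f₁=11.72, f₂=9.68, f₃=7.88, f₄=6.32, f₅=5.
(h/2)·[f₀ + 2f₁ + 2f₂ + 2f₃ + 2f₄ + f₅] = 0.1·(90.2) = 9.02.

9.02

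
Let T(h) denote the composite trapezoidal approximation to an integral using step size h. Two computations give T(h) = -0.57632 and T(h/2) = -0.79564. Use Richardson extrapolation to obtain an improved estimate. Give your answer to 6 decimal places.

R = (4·T(h/2) − T(h)) / 3 = (4·(-0.79564) − (-0.57632))/3 = (-2.60624)/3 = -0.868747.

-0.868747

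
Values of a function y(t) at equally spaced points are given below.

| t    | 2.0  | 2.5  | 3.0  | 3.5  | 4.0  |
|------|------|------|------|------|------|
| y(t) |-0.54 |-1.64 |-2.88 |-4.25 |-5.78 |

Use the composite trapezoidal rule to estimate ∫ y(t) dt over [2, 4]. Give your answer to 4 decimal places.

-5.9650

h = 0.5, n = 4.
(h/2)·[y₀ + 2y₁ + 2y₂ + 2y₃ + y₄] = 0.25·(-23.86) = -5.9650.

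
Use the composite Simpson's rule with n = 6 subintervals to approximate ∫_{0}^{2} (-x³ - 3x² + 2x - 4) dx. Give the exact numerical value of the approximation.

h = (2 − 0)/6 = 0.333333.
Nodes x₀,…,x₆ = 0, 0.333333, 0.666667, 1, 1.333333, 1.666667, 2.
f(x) = -x³ - 3x² + 2x - 4: f₀=-4, f₁=-3.703704, f₂=-4.296296, f₃=-6, f₄=-9.037037, f₅=-13.629630, f₆=-20.
(h/3)·[f₀ + 4f₁ + 2f₂ + 4f₃ + 2f₄ + 4f₅ + f₆] = 0.111111·(-144) = -16.

-16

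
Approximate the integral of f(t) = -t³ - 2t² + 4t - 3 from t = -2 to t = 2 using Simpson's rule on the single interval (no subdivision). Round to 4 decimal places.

S = (b−a)/6 · [f(-2) + 4f(0) + f(2)] = 0.666667·[(-11) + 4·(-3) + (-11)] = -22.6667.

-22.6667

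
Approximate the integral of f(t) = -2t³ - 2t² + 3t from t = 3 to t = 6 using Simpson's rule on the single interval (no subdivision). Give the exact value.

-693

S = (b−a)/6 · [f(3) + 4f(4.5) + f(6)] = 0.5·[(-63) + 4·(-209.25) + (-486)] = -693.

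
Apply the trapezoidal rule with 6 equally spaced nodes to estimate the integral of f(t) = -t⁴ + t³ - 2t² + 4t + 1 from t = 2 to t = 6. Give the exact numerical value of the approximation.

-1339.51872

h = (6 − 2)/5 = 0.8.
Nodes t₀,…,t₅ = 2, 2.8, 3.6, 4.4, 5.2, 6.
f(t) = -t⁴ + t³ - 2t² + 4t + 1: f₀=-7, f₁=-42.9936, f₂=-131.8256, f₃=-309.7456, f₄=-622.8336, f₅=-1127.
(h/2)·[f₀ + 2f₁ + 2f₂ + 2f₃ + 2f₄ + f₅] = 0.4·(-3348.7968) = -1339.51872.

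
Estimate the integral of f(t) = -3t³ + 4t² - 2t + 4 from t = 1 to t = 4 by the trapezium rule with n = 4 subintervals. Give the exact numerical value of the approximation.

-115.453125

h = (4 − 1)/4 = 0.75.
Nodes t₀,…,t₄ = 1, 1.75, 2.5, 3.25, 4.
f(t) = -3t³ + 4t² - 2t + 4: f₀=3, f₁=-3.328125, f₂=-22.875, f₃=-63.234375, f₄=-132.
(h/2)·[f₀ + 2f₁ + 2f₂ + 2f₃ + f₄] = 0.375·(-307.875) = -115.453125.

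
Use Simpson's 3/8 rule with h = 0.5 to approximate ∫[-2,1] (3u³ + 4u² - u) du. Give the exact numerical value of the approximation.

2.25

h = (1 − (-2))/6 = 0.5.
Nodes u₀,…,u₆ = -2, -1.5, -1, -0.5, 0, 0.5, 1.
f(u) = 3u³ + 4u² - u: f₀=-6, f₁=0.375, f₂=2, f₃=1.125, f₄=0, f₅=0.875, f₆=6.
(3h/8)·[f₀ + 3f₁ + 3f₂ + 2f₃ + 3f₄ + 3f₅ + f₆] = 0.1875·(12) = 2.25.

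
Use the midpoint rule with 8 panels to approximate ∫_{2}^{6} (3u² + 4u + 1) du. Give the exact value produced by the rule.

275.75

h = (6 − 2)/8 = 0.5.
Midpoints m₁,…,m₈ = 2.25, 2.75, 3.25, 3.75, 4.25, 4.75, 5.25, 5.75.
f(m₁)=25.1875, f(m₂)=34.6875, f(m₃)=45.6875, f(m₄)=58.1875, f(m₅)=72.1875, f(m₆)=87.6875, f(m₇)=104.6875, f(m₈)=123.1875.
h·[f(m₁) + f(m₂) + f(m₃) + f(m₄) + f(m₅) + f(m₆) + f(m₇) + f(m₈)] = 0.5·(551.5) = 275.75.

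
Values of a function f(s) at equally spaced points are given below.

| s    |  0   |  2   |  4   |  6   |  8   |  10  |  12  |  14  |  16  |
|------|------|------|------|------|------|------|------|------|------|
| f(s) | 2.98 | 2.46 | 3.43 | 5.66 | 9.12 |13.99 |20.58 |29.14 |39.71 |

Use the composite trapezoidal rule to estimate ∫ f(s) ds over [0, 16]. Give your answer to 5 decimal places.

h = 2, n = 8.
(h/2)·[y₀ + 2y₁ + 2y₂ + 2y₃ + 2y₄ + 2y₅ + 2y₆ + 2y₇ + y₈] = 1·(211.45) = 211.45000.

211.45000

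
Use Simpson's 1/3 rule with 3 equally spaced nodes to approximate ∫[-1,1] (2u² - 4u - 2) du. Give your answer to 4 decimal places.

-2.6667

h = (1 − (-1))/2 = 1.
Nodes u₀,…,u₂ = -1, 0, 1.
f(u) = 2u² - 4u - 2: f₀=4, f₁=-2, f₂=-4.
(h/3)·[f₀ + 4f₁ + f₂] = 0.333333·(-8) = -2.6667.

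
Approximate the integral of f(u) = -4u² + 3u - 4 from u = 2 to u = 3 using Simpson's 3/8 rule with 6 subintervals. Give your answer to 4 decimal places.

h = (3 − 2)/6 = 0.166667.
Nodes u₀,…,u₆ = 2, 2.166667, 2.333333, 2.5, 2.666667, 2.833333, 3.
f(u) = -4u² + 3u - 4: f₀=-14, f₁=-16.277778, f₂=-18.777778, f₃=-21.5, f₄=-24.444444, f₅=-27.611111, f₆=-31.
(3h/8)·[f₀ + 3f₁ + 3f₂ + 2f₃ + 3f₄ + 3f₅ + f₆] = 0.0625·(-349.333333) = -21.8333.

-21.8333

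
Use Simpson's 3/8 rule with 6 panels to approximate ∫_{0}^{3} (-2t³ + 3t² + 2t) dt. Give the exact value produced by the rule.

-4.5

h = (3 − 0)/6 = 0.5.
Nodes t₀,…,t₆ = 0, 0.5, 1, 1.5, 2, 2.5, 3.
f(t) = -2t³ + 3t² + 2t: f₀=0, f₁=1.5, f₂=3, f₃=3, f₄=0, f₅=-7.5, f₆=-21.
(3h/8)·[f₀ + 3f₁ + 3f₂ + 2f₃ + 3f₄ + 3f₅ + f₆] = 0.1875·(-24) = -4.5.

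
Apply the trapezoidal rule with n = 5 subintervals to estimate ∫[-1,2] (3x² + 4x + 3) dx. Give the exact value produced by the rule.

24.54

h = (2 − (-1))/5 = 0.6.
Nodes x₀,…,x₅ = -1, -0.4, 0.2, 0.8, 1.4, 2.
f(x) = 3x² + 4x + 3: f₀=2, f₁=1.88, f₂=3.92, f₃=8.12, f₄=14.48, f₅=23.
(h/2)·[f₀ + 2f₁ + 2f₂ + 2f₃ + 2f₄ + f₅] = 0.3·(81.8) = 24.54.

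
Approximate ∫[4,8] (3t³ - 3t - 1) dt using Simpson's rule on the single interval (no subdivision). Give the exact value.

S = (b−a)/6 · [f(4) + 4f(6) + f(8)] = 0.666667·[179 + 4·629 + 1511] = 2804.

2804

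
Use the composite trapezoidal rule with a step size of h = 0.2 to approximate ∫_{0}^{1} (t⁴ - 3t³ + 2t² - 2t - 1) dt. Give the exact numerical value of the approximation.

-1.88672

h = (1 − 0)/5 = 0.2.
Nodes t₀,…,t₅ = 0, 0.2, 0.4, 0.6, 0.8, 1.
f(t) = t⁴ - 3t³ + 2t² - 2t - 1: f₀=-1, f₁=-1.3424, f₂=-1.6464, f₃=-1.9984, f₄=-2.4464, f₅=-3.
(h/2)·[f₀ + 2f₁ + 2f₂ + 2f₃ + 2f₄ + f₅] = 0.1·(-18.8672) = -1.88672.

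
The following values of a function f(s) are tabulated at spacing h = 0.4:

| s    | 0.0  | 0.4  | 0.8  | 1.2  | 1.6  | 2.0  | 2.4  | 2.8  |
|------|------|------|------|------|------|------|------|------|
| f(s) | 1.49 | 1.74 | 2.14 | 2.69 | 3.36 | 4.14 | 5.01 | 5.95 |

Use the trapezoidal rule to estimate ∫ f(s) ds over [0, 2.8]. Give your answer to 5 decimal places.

9.12000

h = 0.4, n = 7.
(h/2)·[y₀ + 2y₁ + 2y₂ + 2y₃ + 2y₄ + 2y₅ + 2y₆ + y₇] = 0.2·(45.60) = 9.12000.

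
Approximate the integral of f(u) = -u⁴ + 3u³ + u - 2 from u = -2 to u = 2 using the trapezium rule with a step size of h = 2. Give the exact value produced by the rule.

h = (2 − (-2))/2 = 2.
Nodes u₀,…,u₂ = -2, 0, 2.
f(u) = -u⁴ + 3u³ + u - 2: f₀=-44, f₁=-2, f₂=8.
(h/2)·[f₀ + 2f₁ + f₂] = 1·(-40) = -40.

-40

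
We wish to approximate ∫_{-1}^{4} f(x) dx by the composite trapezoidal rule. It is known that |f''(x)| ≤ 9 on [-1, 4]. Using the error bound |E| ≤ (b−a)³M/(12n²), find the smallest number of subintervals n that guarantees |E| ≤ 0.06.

40

Need 1125/(12n²) ≤ 0.06.
n² ≥ 1125/(12·0.06) = 1562.5 ⇒ n ≥ 39.5285, so the smallest n is 40.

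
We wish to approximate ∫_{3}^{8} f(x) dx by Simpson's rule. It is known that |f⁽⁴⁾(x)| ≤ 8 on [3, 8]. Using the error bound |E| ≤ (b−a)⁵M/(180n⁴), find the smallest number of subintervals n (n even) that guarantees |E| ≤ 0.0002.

30

Need 25000/(180n⁴) ≤ 0.0002.
n⁴ ≥ 25000/(180·0.0002) = 694444 ⇒ n ≥ 28.8675, so the smallest even n is 30. (n must be even for Simpson's rule.)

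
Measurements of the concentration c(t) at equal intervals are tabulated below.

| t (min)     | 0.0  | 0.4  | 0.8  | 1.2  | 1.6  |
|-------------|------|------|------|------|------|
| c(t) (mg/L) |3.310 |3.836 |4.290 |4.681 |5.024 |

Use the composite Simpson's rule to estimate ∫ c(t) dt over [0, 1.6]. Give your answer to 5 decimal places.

h = 0.4, n = 4.
(h/3)·[y₀ + 4y₁ + 2y₂ + 4y₃ + y₄] = 0.133333·(50.982) = 6.79760.

6.79760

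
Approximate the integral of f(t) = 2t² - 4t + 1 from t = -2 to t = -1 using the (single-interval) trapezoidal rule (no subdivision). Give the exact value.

T = (b−a)/2 · [f(-2) + f(-1)] = 0.5·[17 + 7] = 12.

12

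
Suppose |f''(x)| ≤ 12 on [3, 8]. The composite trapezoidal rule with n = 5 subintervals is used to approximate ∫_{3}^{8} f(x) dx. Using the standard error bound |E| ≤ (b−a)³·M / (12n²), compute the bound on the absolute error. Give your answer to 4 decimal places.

|E| ≤ (5)³·12 / (12·5²) = 1500/300 = 5.0000.

5.0000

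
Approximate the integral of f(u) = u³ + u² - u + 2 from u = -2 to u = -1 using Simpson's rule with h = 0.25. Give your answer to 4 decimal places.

2.0833

h = (-1 − (-2))/4 = 0.25.
Nodes u₀,…,u₄ = -2, -1.75, -1.5, -1.25, -1.
f(u) = u³ + u² - u + 2: f₀=0, f₁=1.453125, f₂=2.375, f₃=2.859375, f₄=3.
(h/3)·[f₀ + 4f₁ + 2f₂ + 4f₃ + f₄] = 0.083333·(25) = 2.0833.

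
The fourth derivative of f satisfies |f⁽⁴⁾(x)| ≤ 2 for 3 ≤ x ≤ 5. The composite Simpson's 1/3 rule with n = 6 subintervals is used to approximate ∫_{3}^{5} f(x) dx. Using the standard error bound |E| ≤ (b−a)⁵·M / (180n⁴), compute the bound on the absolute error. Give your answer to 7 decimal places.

0.0002743

|E| ≤ (2)⁵·2 / (180·6⁴) = 64/233280 = 0.0002743.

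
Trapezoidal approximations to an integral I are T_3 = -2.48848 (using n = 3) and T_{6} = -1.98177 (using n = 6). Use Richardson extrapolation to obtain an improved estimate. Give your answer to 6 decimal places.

-1.812867

R = (4·T_{6} − T_3) / 3 = (4·(-1.98177) − (-2.48848))/3 = (-5.43860)/3 = -1.812867.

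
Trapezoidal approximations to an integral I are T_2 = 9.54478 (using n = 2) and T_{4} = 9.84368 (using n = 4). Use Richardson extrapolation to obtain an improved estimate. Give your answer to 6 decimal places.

R = (4·T_{4} − T_2) / 3 = (4·9.84368 − 9.54478)/3 = (29.82994)/3 = 9.943313.

9.943313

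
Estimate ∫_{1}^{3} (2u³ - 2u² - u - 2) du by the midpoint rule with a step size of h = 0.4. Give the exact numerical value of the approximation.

h = (3 − 1)/5 = 0.4.
Midpoints m₁,…,m₅ = 1.2, 1.6, 2, 2.4, 2.8.
f(m₁)=-2.624, f(m₂)=-0.528, f(m₃)=4, f(m₄)=11.728, f(m₅)=23.424.
h·[f(m₁) + f(m₂) + f(m₃) + f(m₄) + f(m₅)] = 0.4·(36) = 14.4.

14.4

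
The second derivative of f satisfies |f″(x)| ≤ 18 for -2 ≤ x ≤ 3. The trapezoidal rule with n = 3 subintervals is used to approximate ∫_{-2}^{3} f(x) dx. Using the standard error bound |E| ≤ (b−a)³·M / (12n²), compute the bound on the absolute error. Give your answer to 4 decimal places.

|E| ≤ (5)³·18 / (12·3²) = 2250/108 = 20.8333.

20.8333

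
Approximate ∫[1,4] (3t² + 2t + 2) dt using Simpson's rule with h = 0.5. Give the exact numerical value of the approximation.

h = (4 − 1)/6 = 0.5.
Nodes t₀,…,t₆ = 1, 1.5, 2, 2.5, 3, 3.5, 4.
f(t) = 3t² + 2t + 2: f₀=7, f₁=11.75, f₂=18, f₃=25.75, f₄=35, f₅=45.75, f₆=58.
(h/3)·[f₀ + 4f₁ + 2f₂ + 4f₃ + 2f₄ + 4f₅ + f₆] = 0.166667·(504) = 84.

84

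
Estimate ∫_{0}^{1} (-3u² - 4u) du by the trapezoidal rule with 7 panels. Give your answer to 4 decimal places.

-3.0102

h = (1 − 0)/7 = 0.142857.
Nodes u₀,…,u₇ = 0, 0.142857, 0.285714, 0.428571, 0.571429, 0.714286, 0.857143, 1.
f(u) = -3u² - 4u: f₀=0, f₁=-0.632653, f₂=-1.387755, f₃=-2.265306, f₄=-3.265306, f₅=-4.387755, f₆=-5.632653, f₇=-7.
(h/2)·[f₀ + 2f₁ + 2f₂ + 2f₃ + 2f₄ + 2f₅ + 2f₆ + f₇] = 0.071429·(-42.142857) = -3.0102.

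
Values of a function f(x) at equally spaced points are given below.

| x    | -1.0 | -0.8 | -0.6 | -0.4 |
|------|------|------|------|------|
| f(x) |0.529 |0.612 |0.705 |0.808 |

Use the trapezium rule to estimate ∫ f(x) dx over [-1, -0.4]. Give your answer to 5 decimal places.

h = 0.2, n = 3.
(h/2)·[y₀ + 2y₁ + 2y₂ + y₃] = 0.1·(3.971) = 0.39710.

0.39710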